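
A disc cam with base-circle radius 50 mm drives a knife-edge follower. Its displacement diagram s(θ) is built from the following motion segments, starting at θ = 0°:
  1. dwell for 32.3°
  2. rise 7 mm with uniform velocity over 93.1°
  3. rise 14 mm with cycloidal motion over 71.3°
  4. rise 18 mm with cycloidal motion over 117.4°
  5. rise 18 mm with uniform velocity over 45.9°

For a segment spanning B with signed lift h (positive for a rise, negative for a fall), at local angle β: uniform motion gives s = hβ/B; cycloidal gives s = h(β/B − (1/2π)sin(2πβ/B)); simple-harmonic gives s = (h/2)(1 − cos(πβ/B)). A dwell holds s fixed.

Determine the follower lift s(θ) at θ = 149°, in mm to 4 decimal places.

seg 1 [0°–32.3°] dwell: s stays 0.0000
seg 2 [32.3°–125.4°] uniform, h=7: full span → s += 7 → s = 7.0000
seg 3 [125.4°–196.7°] cycloidal, h=14: θ=149° here. β=23.6, B=71.3. 14·(0.3310 − sin(2π·0.3310)/(2π)) = 2.6881 → s = 9.6881

9.6881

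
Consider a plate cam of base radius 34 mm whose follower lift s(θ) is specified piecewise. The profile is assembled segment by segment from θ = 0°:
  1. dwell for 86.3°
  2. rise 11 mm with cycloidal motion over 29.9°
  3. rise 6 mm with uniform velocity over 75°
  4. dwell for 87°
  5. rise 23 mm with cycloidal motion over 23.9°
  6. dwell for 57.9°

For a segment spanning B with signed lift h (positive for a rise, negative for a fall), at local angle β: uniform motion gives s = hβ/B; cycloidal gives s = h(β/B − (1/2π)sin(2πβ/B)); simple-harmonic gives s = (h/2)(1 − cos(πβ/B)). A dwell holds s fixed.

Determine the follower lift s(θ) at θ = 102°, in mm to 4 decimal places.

seg 1 [0°–86.3°] dwell: s stays 0.0000
seg 2 [86.3°–116.2°] cycloidal, h=11: θ=102° here. β=15.7, B=29.9. 11·(0.5251 − sin(2π·0.5251)/(2π)) = 6.0507 → s = 6.0507

6.0507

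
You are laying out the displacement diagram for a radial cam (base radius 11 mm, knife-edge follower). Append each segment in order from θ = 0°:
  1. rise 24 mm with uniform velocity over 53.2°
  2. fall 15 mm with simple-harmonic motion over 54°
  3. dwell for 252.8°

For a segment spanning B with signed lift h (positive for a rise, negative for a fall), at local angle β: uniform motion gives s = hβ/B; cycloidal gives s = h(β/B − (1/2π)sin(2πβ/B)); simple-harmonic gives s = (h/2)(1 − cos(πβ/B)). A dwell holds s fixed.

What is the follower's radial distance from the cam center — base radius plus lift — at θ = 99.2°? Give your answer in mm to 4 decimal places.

seg 1 [0°–53.2°] uniform, h=24: full span → s += 24 → s = 24.0000
seg 2 [53.2°–107.2°] simple-harmonic, h=-15: θ=99.2° here. β=46, B=54. -15/2·(1 − cos(π·0.8519)) = -14.2022 → s = 9.7978
radial distance = base radius + s = 11 + 9.7978 = 20.7978

20.7978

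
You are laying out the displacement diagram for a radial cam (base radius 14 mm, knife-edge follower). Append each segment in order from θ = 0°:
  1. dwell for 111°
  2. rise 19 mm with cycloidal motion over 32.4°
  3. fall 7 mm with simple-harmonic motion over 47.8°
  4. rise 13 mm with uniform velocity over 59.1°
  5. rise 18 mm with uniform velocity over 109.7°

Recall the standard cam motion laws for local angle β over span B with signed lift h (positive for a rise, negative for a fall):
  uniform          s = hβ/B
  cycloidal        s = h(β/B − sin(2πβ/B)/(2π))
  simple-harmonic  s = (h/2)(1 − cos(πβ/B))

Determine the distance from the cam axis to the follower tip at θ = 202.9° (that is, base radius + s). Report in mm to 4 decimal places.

seg 1 [0°–111°] dwell: s stays 0.0000
seg 2 [111°–143.4°] cycloidal, h=19: full span → s += 19 → s = 19.0000
seg 3 [143.4°–191.2°] simple-harmonic, h=-7: full span → s += -7 → s = 12.0000
seg 4 [191.2°–250.3°] uniform, h=13: θ=202.9° here. β=11.7, B=59.1. 13·11.7/59.1 = 2.5736 → s = 14.5736
radial distance = base radius + s = 14 + 14.5736 = 28.5736

28.5736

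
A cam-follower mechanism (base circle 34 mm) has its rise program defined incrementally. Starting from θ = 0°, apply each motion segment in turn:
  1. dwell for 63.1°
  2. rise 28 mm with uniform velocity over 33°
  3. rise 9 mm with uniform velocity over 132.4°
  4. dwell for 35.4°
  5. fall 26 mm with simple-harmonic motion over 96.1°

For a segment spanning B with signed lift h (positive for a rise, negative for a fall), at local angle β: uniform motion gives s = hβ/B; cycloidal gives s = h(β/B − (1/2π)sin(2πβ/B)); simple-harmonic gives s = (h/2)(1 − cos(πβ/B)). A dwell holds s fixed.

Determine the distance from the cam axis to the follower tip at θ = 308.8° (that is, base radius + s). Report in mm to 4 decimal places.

seg 1 [0°–63.1°] dwell: s stays 0.0000
seg 2 [63.1°–96.1°] uniform, h=28: full span → s += 28 → s = 28.0000
seg 3 [96.1°–228.5°] uniform, h=9: full span → s += 9 → s = 37.0000
seg 4 [228.5°–263.9°] dwell: s stays 37.0000
seg 5 [263.9°–360°] simple-harmonic, h=-26: θ=308.8° here. β=44.9, B=96.1. -26/2·(1 − cos(π·0.4672)) = -11.6637 → s = 25.3363
radial distance = base radius + s = 34 + 25.3363 = 59.3363

59.3363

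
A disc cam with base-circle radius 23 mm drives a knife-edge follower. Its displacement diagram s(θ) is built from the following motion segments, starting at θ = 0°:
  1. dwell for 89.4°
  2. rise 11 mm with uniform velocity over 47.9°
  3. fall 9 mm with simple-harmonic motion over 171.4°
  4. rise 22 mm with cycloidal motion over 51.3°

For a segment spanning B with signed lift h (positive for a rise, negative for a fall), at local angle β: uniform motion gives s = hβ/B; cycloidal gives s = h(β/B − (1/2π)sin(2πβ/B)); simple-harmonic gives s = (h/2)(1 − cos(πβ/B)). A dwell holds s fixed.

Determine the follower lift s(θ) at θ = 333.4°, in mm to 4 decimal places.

seg 1 [0°–89.4°] dwell: s stays 0.0000
seg 2 [89.4°–137.3°] uniform, h=11: full span → s += 11 → s = 11.0000
seg 3 [137.3°–308.7°] simple-harmonic, h=-9: full span → s += -9 → s = 2.0000
seg 4 [308.7°–360°] cycloidal, h=22: θ=333.4° here. β=24.7, B=51.3. 22·(0.4815 − sin(2π·0.4815)/(2π)) = 10.1861 → s = 12.1861

12.1861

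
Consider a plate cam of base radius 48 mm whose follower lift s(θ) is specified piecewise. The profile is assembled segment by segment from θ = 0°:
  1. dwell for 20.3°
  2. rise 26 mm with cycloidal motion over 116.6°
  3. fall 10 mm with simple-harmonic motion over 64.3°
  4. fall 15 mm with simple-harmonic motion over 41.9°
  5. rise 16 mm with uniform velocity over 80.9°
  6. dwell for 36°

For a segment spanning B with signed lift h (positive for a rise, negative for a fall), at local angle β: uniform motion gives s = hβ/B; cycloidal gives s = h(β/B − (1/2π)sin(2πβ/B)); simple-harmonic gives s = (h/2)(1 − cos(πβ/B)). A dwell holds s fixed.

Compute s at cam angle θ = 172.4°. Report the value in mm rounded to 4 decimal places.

seg 1 [0°–20.3°] dwell: s stays 0.0000
seg 2 [20.3°–136.9°] cycloidal, h=26: full span → s += 26 → s = 26.0000
seg 3 [136.9°–201.2°] simple-harmonic, h=-10: θ=172.4° here. β=35.5, B=64.3. -10/2·(1 − cos(π·0.5521)) = -5.8147 → s = 20.1853

20.1853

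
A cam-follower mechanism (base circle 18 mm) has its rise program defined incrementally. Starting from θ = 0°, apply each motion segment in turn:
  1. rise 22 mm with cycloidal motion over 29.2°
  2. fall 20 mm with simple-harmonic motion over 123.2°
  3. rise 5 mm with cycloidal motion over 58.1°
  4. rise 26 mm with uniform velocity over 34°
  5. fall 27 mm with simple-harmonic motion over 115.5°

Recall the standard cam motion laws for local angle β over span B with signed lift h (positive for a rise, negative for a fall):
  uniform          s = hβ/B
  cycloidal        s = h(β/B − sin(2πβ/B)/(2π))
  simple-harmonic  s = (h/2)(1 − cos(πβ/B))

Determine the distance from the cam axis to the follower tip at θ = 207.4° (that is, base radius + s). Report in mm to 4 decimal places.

seg 1 [0°–29.2°] cycloidal, h=22: full span → s += 22 → s = 22.0000
seg 2 [29.2°–152.4°] simple-harmonic, h=-20: full span → s += -20 → s = 2.0000
seg 3 [152.4°–210.5°] cycloidal, h=5: θ=207.4° here. β=55, B=58.1. 5·(0.9466 − sin(2π·0.9466)/(2π)) = 4.9950 → s = 6.9950
radial distance = base radius + s = 18 + 6.9950 = 24.9950

24.9950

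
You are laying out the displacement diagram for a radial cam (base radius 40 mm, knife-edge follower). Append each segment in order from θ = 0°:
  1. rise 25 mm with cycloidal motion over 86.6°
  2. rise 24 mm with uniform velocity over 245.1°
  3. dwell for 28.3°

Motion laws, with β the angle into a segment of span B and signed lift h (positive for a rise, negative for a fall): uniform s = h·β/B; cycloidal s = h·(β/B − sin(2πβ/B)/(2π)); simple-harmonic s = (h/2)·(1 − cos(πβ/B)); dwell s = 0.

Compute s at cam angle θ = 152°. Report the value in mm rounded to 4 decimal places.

seg 1 [0°–86.6°] cycloidal, h=25: full span → s += 25 → s = 25.0000
seg 2 [86.6°–331.7°] uniform, h=24: θ=152° here. β=65.4, B=245.1. 24·65.4/245.1 = 6.4039 → s = 31.4039

31.4039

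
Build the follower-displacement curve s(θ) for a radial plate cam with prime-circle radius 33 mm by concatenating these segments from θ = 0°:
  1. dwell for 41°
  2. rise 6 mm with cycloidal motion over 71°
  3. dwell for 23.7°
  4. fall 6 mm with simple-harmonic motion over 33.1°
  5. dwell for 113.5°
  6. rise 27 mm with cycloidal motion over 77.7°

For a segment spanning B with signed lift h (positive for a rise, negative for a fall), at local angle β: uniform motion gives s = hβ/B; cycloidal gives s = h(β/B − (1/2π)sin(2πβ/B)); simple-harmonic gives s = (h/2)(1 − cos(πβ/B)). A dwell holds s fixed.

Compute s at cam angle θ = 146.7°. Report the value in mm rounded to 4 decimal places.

seg 1 [0°–41°] dwell: s stays 0.0000
seg 2 [41°–112°] cycloidal, h=6: full span → s += 6 → s = 6.0000
seg 3 [112°–135.7°] dwell: s stays 6.0000
seg 4 [135.7°–168.8°] simple-harmonic, h=-6: θ=146.7° here. β=11, B=33.1. -6/2·(1 − cos(π·0.3323)) = -1.4918 → s = 4.5082

4.5082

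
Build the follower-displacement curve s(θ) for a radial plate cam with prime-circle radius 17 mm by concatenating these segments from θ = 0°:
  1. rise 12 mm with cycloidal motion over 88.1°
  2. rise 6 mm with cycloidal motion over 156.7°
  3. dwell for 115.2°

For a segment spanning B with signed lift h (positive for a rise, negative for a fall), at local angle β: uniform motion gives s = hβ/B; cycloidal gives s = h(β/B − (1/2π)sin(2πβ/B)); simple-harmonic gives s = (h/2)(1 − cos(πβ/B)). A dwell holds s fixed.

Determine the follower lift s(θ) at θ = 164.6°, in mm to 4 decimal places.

seg 1 [0°–88.1°] cycloidal, h=12: full span → s += 12 → s = 12.0000
seg 2 [88.1°–244.8°] cycloidal, h=6: θ=164.6° here. β=76.5, B=156.7. 6·(0.4882 − sin(2π·0.4882)/(2π)) = 2.8584 → s = 14.8584

14.8584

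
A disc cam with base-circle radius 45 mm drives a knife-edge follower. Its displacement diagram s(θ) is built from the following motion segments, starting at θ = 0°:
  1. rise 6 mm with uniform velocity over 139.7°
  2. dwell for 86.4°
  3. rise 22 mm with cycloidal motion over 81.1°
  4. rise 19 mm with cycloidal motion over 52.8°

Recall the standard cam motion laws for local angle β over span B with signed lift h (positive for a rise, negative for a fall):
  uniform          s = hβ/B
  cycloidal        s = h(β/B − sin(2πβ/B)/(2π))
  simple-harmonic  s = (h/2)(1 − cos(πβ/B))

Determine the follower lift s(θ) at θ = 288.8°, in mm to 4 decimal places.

seg 1 [0°–139.7°] uniform, h=6: full span → s += 6 → s = 6.0000
seg 2 [139.7°–226.1°] dwell: s stays 6.0000
seg 3 [226.1°–307.2°] cycloidal, h=22: θ=288.8° here. β=62.7, B=81.1. 22·(0.7731 − sin(2π·0.7731)/(2π)) = 20.4732 → s = 26.4732

26.4732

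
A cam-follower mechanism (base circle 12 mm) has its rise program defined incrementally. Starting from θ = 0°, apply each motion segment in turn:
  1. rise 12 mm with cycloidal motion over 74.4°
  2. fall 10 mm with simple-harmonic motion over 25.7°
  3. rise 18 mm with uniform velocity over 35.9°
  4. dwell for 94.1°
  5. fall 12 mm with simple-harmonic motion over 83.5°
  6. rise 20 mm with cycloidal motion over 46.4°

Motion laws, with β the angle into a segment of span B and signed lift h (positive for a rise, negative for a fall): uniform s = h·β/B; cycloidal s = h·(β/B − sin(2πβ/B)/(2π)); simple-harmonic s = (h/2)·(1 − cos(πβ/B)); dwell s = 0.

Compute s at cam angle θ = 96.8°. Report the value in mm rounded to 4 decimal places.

seg 1 [0°–74.4°] cycloidal, h=12: full span → s += 12 → s = 12.0000
seg 2 [74.4°–100.1°] simple-harmonic, h=-10: θ=96.8° here. β=22.4, B=25.7. -10/2·(1 − cos(π·0.8716)) = -9.5987 → s = 2.4013

2.4013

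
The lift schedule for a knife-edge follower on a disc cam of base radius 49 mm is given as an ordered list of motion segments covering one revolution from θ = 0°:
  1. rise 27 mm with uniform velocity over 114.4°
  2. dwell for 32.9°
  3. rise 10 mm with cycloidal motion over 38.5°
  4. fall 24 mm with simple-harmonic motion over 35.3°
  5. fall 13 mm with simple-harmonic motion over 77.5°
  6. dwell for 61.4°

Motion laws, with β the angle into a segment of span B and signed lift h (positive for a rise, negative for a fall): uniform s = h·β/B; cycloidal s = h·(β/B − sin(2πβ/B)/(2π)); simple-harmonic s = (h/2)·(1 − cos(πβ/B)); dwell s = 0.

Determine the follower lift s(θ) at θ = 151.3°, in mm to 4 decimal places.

seg 1 [0°–114.4°] uniform, h=27: full span → s += 27 → s = 27.0000
seg 2 [114.4°–147.3°] dwell: s stays 27.0000
seg 3 [147.3°–185.8°] cycloidal, h=10: θ=151.3° here. β=4, B=38.5. 10·(0.1039 − sin(2π·0.1039)/(2π)) = 0.0722 → s = 27.0722

27.0722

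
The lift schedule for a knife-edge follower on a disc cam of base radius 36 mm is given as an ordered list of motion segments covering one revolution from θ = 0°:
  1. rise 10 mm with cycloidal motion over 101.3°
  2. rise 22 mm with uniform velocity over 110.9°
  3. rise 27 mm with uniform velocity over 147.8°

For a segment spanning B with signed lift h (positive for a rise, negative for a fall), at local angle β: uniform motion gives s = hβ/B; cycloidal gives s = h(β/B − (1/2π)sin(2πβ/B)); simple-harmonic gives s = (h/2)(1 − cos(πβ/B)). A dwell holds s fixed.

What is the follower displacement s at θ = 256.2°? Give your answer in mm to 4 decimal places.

seg 1 [0°–101.3°] cycloidal, h=10: full span → s += 10 → s = 10.0000
seg 2 [101.3°–212.2°] uniform, h=22: full span → s += 22 → s = 32.0000
seg 3 [212.2°–360°] uniform, h=27: θ=256.2° here. β=44, B=147.8. 27·44/147.8 = 8.0379 → s = 40.0379

40.0379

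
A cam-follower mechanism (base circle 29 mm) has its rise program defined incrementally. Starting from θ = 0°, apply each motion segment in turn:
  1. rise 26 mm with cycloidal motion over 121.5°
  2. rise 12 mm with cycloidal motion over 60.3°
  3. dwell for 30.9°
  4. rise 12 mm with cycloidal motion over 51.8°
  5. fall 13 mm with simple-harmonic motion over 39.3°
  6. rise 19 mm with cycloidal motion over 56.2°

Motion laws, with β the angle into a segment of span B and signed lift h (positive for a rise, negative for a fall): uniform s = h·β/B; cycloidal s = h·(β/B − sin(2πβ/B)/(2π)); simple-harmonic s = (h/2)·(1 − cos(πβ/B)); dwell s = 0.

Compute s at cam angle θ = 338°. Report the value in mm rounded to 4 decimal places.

seg 1 [0°–121.5°] cycloidal, h=26: full span → s += 26 → s = 26.0000
seg 2 [121.5°–181.8°] cycloidal, h=12: full span → s += 12 → s = 38.0000
seg 3 [181.8°–212.7°] dwell: s stays 38.0000
seg 4 [212.7°–264.5°] cycloidal, h=12: full span → s += 12 → s = 50.0000
seg 5 [264.5°–303.8°] simple-harmonic, h=-13: full span → s += -13 → s = 37.0000
seg 6 [303.8°–360°] cycloidal, h=19: θ=338° here. β=34.2, B=56.2. 19·(0.6085 − sin(2π·0.6085)/(2π)) = 13.4684 → s = 50.4684

50.4684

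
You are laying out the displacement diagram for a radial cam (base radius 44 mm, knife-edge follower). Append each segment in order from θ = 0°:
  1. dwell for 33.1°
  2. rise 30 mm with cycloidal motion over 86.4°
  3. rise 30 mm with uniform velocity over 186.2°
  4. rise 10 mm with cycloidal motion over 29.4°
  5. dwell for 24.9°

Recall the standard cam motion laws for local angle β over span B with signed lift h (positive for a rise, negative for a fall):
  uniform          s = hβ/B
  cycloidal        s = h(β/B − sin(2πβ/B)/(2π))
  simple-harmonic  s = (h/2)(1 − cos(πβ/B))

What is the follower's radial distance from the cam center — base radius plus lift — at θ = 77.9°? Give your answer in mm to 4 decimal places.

seg 1 [0°–33.1°] dwell: s stays 0.0000
seg 2 [33.1°–119.5°] cycloidal, h=30: θ=77.9° here. β=44.8, B=86.4. 30·(0.5185 − sin(2π·0.5185)/(2π)) = 16.1099 → s = 16.1099
radial distance = base radius + s = 44 + 16.1099 = 60.1099

60.1099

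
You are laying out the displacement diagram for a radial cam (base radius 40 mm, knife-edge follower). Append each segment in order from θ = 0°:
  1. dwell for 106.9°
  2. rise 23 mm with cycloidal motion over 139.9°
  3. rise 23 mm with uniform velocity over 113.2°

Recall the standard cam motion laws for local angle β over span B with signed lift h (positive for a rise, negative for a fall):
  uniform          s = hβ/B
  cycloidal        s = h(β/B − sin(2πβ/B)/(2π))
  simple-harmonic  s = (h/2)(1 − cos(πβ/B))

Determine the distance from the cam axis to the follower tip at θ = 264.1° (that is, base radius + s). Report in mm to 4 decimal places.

seg 1 [0°–106.9°] dwell: s stays 0.0000
seg 2 [106.9°–246.8°] cycloidal, h=23: full span → s += 23 → s = 23.0000
seg 3 [246.8°–360°] uniform, h=23: θ=264.1° here. β=17.3, B=113.2. 23·17.3/113.2 = 3.5150 → s = 26.5150
radial distance = base radius + s = 40 + 26.5150 = 66.5150

66.5150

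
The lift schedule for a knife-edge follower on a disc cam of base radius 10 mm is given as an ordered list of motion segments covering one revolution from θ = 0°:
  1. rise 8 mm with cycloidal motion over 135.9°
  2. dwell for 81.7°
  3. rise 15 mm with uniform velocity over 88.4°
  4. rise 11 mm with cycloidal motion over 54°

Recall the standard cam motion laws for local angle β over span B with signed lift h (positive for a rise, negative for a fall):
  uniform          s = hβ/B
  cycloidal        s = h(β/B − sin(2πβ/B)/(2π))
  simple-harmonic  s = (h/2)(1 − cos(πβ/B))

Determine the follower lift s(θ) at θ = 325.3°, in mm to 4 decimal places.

seg 1 [0°–135.9°] cycloidal, h=8: full span → s += 8 → s = 8.0000
seg 2 [135.9°–217.6°] dwell: s stays 8.0000
seg 3 [217.6°–306°] uniform, h=15: full span → s += 15 → s = 23.0000
seg 4 [306°–360°] cycloidal, h=11: θ=325.3° here. β=19.3, B=54. 11·(0.3574 − sin(2π·0.3574)/(2π)) = 2.5645 → s = 25.5645

25.5645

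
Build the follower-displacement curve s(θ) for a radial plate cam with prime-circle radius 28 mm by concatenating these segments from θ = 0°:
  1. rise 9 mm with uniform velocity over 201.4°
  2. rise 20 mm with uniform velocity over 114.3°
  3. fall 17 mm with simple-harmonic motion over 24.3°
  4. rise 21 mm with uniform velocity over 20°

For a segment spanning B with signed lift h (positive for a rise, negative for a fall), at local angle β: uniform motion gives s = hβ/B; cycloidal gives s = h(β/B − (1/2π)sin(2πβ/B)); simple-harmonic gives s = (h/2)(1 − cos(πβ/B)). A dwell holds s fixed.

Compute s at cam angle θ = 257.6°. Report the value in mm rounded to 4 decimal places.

seg 1 [0°–201.4°] uniform, h=9: full span → s += 9 → s = 9.0000
seg 2 [201.4°–315.7°] uniform, h=20: θ=257.6° here. β=56.2, B=114.3. 20·56.2/114.3 = 9.8338 → s = 18.8338

18.8338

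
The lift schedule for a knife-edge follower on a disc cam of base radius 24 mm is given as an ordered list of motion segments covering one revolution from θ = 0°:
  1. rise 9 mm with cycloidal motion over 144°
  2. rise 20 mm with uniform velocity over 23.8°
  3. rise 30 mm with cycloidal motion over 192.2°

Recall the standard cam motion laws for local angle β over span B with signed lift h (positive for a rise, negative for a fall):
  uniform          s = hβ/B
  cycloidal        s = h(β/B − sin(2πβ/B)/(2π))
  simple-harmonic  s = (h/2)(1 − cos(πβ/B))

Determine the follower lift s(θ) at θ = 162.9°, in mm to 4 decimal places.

seg 1 [0°–144°] cycloidal, h=9: full span → s += 9 → s = 9.0000
seg 2 [144°–167.8°] uniform, h=20: θ=162.9° here. β=18.9, B=23.8. 20·18.9/23.8 = 15.8824 → s = 24.8824

24.8824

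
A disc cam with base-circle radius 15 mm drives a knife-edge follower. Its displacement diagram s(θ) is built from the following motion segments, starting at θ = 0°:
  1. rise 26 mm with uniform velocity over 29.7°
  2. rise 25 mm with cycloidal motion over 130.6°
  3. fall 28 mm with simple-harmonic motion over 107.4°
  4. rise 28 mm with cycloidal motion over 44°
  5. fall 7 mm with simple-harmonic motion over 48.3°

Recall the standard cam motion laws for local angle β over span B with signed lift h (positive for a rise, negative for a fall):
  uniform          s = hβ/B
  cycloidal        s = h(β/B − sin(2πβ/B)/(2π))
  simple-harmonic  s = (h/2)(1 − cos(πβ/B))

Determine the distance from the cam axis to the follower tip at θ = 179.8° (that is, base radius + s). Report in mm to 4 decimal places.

seg 1 [0°–29.7°] uniform, h=26: full span → s += 26 → s = 26.0000
seg 2 [29.7°–160.3°] cycloidal, h=25: full span → s += 25 → s = 51.0000
seg 3 [160.3°–267.7°] simple-harmonic, h=-28: θ=179.8° here. β=19.5, B=107.4. -28/2·(1 − cos(π·0.1816)) = -2.2164 → s = 48.7836
radial distance = base radius + s = 15 + 48.7836 = 63.7836

63.7836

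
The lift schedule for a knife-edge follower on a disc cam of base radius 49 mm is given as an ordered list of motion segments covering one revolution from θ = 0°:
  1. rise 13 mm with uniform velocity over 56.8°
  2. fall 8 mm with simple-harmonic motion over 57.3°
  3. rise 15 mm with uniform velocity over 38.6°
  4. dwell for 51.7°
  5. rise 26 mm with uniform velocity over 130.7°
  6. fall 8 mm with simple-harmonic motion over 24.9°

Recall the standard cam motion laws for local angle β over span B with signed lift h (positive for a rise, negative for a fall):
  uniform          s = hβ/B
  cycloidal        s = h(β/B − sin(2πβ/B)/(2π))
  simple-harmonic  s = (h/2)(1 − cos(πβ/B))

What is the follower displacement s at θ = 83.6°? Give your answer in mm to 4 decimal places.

seg 1 [0°–56.8°] uniform, h=13: full span → s += 13 → s = 13.0000
seg 2 [56.8°–114.1°] simple-harmonic, h=-8: θ=83.6° here. β=26.8, B=57.3. -8/2·(1 − cos(π·0.4677)) = -3.5950 → s = 9.4050

9.4050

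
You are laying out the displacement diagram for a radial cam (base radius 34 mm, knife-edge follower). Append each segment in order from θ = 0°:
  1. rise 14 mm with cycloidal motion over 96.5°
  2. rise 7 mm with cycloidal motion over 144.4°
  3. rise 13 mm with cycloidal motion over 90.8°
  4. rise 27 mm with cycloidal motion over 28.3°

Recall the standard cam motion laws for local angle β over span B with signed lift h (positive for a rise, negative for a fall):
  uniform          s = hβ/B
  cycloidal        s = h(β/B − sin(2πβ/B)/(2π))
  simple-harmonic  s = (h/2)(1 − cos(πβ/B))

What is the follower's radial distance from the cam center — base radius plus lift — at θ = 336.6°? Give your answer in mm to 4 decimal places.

seg 1 [0°–96.5°] cycloidal, h=14: full span → s += 14 → s = 14.0000
seg 2 [96.5°–240.9°] cycloidal, h=7: full span → s += 7 → s = 21.0000
seg 3 [240.9°–331.7°] cycloidal, h=13: full span → s += 13 → s = 34.0000
seg 4 [331.7°–360°] cycloidal, h=27: θ=336.6° here. β=4.9, B=28.3. 27·(0.1731 − sin(2π·0.1731)/(2π)) = 0.8691 → s = 34.8691
radial distance = base radius + s = 34 + 34.8691 = 68.8691

68.8691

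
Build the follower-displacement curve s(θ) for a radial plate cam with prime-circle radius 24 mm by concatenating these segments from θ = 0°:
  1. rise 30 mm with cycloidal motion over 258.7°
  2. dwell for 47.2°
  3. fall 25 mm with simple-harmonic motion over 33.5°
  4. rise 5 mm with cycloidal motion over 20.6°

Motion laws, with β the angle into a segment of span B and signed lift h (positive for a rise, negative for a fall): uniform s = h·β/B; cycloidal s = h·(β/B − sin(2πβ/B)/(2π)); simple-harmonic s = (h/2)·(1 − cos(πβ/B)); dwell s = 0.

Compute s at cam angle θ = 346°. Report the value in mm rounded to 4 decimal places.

seg 1 [0°–258.7°] cycloidal, h=30: full span → s += 30 → s = 30.0000
seg 2 [258.7°–305.9°] dwell: s stays 30.0000
seg 3 [305.9°–339.4°] simple-harmonic, h=-25: full span → s += -25 → s = 5.0000
seg 4 [339.4°–360°] cycloidal, h=5: θ=346° here. β=6.6, B=20.6. 5·(0.3204 − sin(2π·0.3204)/(2π)) = 0.8827 → s = 5.8827

5.8827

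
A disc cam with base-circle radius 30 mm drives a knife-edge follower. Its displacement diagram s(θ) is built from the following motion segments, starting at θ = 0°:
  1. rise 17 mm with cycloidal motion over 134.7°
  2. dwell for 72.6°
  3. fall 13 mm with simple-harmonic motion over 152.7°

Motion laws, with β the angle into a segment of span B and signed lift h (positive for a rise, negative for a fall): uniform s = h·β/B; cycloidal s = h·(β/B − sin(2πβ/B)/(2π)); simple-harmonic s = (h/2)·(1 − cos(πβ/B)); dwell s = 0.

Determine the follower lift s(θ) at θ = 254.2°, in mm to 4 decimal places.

seg 1 [0°–134.7°] cycloidal, h=17: full span → s += 17 → s = 17.0000
seg 2 [134.7°–207.3°] dwell: s stays 17.0000
seg 3 [207.3°–360°] simple-harmonic, h=-13: θ=254.2° here. β=46.9, B=152.7. -13/2·(1 − cos(π·0.3071)) = -2.7983 → s = 14.2017

14.2017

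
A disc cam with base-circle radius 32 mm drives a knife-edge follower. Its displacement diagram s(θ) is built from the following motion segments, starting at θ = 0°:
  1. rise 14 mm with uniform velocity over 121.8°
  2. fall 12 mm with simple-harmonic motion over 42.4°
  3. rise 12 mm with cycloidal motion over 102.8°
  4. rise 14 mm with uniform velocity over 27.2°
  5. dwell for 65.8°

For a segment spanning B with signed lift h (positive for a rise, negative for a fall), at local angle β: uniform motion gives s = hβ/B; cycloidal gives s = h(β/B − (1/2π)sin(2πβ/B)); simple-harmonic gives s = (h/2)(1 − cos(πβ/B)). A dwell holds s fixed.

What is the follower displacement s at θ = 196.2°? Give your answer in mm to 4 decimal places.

seg 1 [0°–121.8°] uniform, h=14: full span → s += 14 → s = 14.0000
seg 2 [121.8°–164.2°] simple-harmonic, h=-12: full span → s += -12 → s = 2.0000
seg 3 [164.2°–267°] cycloidal, h=12: θ=196.2° here. β=32, B=102.8. 12·(0.3113 − sin(2π·0.3113)/(2π)) = 1.9654 → s = 3.9654

3.9654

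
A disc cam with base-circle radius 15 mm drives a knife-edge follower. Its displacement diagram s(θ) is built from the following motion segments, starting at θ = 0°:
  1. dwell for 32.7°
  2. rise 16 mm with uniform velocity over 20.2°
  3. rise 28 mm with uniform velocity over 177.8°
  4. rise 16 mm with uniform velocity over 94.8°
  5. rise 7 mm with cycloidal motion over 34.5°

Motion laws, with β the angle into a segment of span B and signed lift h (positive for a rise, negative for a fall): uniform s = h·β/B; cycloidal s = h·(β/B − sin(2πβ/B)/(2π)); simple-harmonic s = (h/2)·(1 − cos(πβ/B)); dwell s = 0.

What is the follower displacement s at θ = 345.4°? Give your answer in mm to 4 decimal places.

seg 1 [0°–32.7°] dwell: s stays 0.0000
seg 2 [32.7°–52.9°] uniform, h=16: full span → s += 16 → s = 16.0000
seg 3 [52.9°–230.7°] uniform, h=28: full span → s += 28 → s = 44.0000
seg 4 [230.7°–325.5°] uniform, h=16: full span → s += 16 → s = 60.0000
seg 5 [325.5°–360°] cycloidal, h=7: θ=345.4° here. β=19.9, B=34.5. 7·(0.5768 − sin(2π·0.5768)/(2π)) = 4.5547 → s = 64.5547

64.5547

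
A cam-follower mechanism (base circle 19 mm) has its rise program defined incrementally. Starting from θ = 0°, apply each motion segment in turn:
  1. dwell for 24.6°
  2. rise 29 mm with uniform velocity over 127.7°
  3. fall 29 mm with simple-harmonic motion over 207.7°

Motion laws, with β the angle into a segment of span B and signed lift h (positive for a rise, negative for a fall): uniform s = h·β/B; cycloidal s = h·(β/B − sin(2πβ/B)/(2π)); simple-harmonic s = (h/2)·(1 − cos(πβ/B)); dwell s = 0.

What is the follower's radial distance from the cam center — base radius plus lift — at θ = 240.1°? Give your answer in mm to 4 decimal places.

seg 1 [0°–24.6°] dwell: s stays 0.0000
seg 2 [24.6°–152.3°] uniform, h=29: full span → s += 29 → s = 29.0000
seg 3 [152.3°–360°] simple-harmonic, h=-29: θ=240.1° here. β=87.8, B=207.7. -29/2·(1 − cos(π·0.4227)) = -11.0144 → s = 17.9856
radial distance = base radius + s = 19 + 17.9856 = 36.9856

36.9856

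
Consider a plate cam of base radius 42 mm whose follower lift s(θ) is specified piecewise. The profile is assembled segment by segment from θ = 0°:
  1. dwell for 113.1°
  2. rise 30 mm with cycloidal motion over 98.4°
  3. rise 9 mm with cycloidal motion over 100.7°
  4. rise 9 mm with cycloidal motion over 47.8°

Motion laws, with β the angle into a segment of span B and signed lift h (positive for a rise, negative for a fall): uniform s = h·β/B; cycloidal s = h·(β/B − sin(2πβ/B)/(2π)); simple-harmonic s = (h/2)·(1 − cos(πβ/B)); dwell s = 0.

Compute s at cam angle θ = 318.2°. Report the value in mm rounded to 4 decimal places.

seg 1 [0°–113.1°] dwell: s stays 0.0000
seg 2 [113.1°–211.5°] cycloidal, h=30: full span → s += 30 → s = 30.0000
seg 3 [211.5°–312.2°] cycloidal, h=9: full span → s += 9 → s = 39.0000
seg 4 [312.2°–360°] cycloidal, h=9: θ=318.2° here. β=6, B=47.8. 9·(0.1255 − sin(2π·0.1255)/(2π)) = 0.1135 → s = 39.1135

39.1135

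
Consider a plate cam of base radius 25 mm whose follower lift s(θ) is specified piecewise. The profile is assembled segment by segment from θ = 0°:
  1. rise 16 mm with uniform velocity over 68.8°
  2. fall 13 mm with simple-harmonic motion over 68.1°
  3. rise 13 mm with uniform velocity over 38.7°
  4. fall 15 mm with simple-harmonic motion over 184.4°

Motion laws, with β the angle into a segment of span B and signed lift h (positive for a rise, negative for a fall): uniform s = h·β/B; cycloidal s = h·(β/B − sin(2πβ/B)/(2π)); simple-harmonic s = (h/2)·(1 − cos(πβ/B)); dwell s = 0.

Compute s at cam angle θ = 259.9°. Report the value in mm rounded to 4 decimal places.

seg 1 [0°–68.8°] uniform, h=16: full span → s += 16 → s = 16.0000
seg 2 [68.8°–136.9°] simple-harmonic, h=-13: full span → s += -13 → s = 3.0000
seg 3 [136.9°–175.6°] uniform, h=13: full span → s += 13 → s = 16.0000
seg 4 [175.6°–360°] simple-harmonic, h=-15: θ=259.9° here. β=84.3, B=184.4. -15/2·(1 − cos(π·0.4572)) = -6.4936 → s = 9.5064

9.5064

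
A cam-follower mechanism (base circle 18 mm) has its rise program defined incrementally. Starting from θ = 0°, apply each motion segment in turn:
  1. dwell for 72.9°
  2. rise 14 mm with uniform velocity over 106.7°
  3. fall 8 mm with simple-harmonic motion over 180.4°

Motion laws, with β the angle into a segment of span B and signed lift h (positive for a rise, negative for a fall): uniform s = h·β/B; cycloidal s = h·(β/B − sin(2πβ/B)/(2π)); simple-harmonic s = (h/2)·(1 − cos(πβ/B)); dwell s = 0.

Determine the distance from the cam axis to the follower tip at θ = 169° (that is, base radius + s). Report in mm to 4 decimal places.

seg 1 [0°–72.9°] dwell: s stays 0.0000
seg 2 [72.9°–179.6°] uniform, h=14: θ=169° here. β=96.1, B=106.7. 14·96.1/106.7 = 12.6092 → s = 12.6092
radial distance = base radius + s = 18 + 12.6092 = 30.6092

30.6092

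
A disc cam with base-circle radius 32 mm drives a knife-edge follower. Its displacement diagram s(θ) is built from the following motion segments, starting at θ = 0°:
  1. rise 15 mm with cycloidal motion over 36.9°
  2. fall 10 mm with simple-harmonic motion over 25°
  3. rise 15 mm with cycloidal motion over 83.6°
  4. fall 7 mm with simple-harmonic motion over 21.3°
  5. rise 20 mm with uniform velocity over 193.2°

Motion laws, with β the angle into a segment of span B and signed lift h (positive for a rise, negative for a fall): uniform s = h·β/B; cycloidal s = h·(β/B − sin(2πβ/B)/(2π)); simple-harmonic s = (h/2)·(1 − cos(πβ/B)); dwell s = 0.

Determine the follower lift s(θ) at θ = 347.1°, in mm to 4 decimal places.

seg 1 [0°–36.9°] cycloidal, h=15: full span → s += 15 → s = 15.0000
seg 2 [36.9°–61.9°] simple-harmonic, h=-10: full span → s += -10 → s = 5.0000
seg 3 [61.9°–145.5°] cycloidal, h=15: full span → s += 15 → s = 20.0000
seg 4 [145.5°–166.8°] simple-harmonic, h=-7: full span → s += -7 → s = 13.0000
seg 5 [166.8°–360°] uniform, h=20: θ=347.1° here. β=180.3, B=193.2. 20·180.3/193.2 = 18.6646 → s = 31.6646

31.6646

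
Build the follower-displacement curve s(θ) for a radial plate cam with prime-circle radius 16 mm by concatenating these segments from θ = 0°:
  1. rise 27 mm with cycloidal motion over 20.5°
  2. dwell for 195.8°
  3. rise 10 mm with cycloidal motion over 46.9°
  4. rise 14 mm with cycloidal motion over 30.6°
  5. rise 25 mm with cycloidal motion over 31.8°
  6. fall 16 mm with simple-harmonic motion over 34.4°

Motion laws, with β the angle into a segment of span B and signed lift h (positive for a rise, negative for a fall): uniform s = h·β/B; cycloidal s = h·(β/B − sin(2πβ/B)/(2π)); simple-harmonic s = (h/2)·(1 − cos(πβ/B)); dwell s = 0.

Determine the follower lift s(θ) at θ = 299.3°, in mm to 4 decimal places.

seg 1 [0°–20.5°] cycloidal, h=27: full span → s += 27 → s = 27.0000
seg 2 [20.5°–216.3°] dwell: s stays 27.0000
seg 3 [216.3°–263.2°] cycloidal, h=10: full span → s += 10 → s = 37.0000
seg 4 [263.2°–293.8°] cycloidal, h=14: full span → s += 14 → s = 51.0000
seg 5 [293.8°–325.6°] cycloidal, h=25: θ=299.3° here. β=5.5, B=31.8. 25·(0.1730 − sin(2π·0.1730)/(2π)) = 0.8022 → s = 51.8022

51.8022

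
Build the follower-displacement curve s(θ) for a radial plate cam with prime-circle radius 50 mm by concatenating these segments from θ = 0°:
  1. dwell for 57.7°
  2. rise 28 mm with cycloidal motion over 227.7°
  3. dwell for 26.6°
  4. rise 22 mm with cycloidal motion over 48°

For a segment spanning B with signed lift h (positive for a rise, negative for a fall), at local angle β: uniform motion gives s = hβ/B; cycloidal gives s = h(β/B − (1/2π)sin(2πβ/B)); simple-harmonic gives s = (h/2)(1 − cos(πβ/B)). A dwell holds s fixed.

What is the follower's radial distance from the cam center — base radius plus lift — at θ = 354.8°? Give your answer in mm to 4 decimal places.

seg 1 [0°–57.7°] dwell: s stays 0.0000
seg 2 [57.7°–285.4°] cycloidal, h=28: full span → s += 28 → s = 28.0000
seg 3 [285.4°–312°] dwell: s stays 28.0000
seg 4 [312°–360°] cycloidal, h=22: θ=354.8° here. β=42.8, B=48. 22·(0.8917 − sin(2π·0.8917)/(2π)) = 21.8202 → s = 49.8202
radial distance = base radius + s = 50 + 49.8202 = 99.8202

99.8202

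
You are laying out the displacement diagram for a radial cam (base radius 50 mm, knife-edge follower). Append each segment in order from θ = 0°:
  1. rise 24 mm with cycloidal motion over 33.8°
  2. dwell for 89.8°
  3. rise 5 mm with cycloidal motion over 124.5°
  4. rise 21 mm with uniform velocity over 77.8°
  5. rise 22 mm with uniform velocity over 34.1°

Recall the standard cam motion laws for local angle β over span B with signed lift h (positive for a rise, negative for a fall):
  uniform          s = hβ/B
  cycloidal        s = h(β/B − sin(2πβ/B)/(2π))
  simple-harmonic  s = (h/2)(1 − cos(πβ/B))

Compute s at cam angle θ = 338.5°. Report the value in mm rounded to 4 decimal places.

seg 1 [0°–33.8°] cycloidal, h=24: full span → s += 24 → s = 24.0000
seg 2 [33.8°–123.6°] dwell: s stays 24.0000
seg 3 [123.6°–248.1°] cycloidal, h=5: full span → s += 5 → s = 29.0000
seg 4 [248.1°–325.9°] uniform, h=21: full span → s += 21 → s = 50.0000
seg 5 [325.9°–360°] uniform, h=22: θ=338.5° here. β=12.6, B=34.1. 22·12.6/34.1 = 8.1290 → s = 58.1290

58.1290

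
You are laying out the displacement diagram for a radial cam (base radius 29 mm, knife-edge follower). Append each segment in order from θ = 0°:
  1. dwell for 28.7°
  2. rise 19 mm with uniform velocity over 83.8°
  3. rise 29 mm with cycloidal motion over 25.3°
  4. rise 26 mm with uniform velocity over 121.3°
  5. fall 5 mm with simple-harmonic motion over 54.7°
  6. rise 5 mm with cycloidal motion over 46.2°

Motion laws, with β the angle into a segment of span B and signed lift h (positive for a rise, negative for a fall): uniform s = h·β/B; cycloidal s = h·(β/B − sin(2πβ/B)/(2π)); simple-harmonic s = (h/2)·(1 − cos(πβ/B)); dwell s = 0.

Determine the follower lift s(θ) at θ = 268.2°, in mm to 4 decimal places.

seg 1 [0°–28.7°] dwell: s stays 0.0000
seg 2 [28.7°–112.5°] uniform, h=19: full span → s += 19 → s = 19.0000
seg 3 [112.5°–137.8°] cycloidal, h=29: full span → s += 29 → s = 48.0000
seg 4 [137.8°–259.1°] uniform, h=26: full span → s += 26 → s = 74.0000
seg 5 [259.1°–313.8°] simple-harmonic, h=-5: θ=268.2° here. β=9.1, B=54.7. -5/2·(1 − cos(π·0.1664)) = -0.3337 → s = 73.6663

73.6663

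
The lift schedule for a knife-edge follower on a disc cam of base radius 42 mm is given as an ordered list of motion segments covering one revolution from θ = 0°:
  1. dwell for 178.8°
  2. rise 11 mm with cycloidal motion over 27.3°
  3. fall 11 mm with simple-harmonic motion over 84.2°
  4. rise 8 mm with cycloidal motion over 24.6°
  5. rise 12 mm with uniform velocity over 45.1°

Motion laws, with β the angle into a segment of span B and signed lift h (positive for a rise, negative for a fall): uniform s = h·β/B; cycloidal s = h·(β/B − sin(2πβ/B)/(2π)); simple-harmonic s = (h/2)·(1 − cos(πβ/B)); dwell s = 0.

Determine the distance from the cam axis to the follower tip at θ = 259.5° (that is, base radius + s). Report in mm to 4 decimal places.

seg 1 [0°–178.8°] dwell: s stays 0.0000
seg 2 [178.8°–206.1°] cycloidal, h=11: full span → s += 11 → s = 11.0000
seg 3 [206.1°–290.3°] simple-harmonic, h=-11: θ=259.5° here. β=53.4, B=84.2. -11/2·(1 − cos(π·0.6342)) = -7.7508 → s = 3.2492
radial distance = base radius + s = 42 + 3.2492 = 45.2492

45.2492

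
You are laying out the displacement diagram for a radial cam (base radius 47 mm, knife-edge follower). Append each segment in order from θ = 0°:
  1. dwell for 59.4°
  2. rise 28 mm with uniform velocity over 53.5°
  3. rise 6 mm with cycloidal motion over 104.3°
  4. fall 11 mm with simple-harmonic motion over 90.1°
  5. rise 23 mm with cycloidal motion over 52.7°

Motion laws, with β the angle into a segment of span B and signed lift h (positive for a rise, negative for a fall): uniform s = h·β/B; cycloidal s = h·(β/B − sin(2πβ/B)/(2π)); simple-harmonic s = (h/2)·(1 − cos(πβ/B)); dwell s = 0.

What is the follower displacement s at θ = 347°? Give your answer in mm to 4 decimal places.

seg 1 [0°–59.4°] dwell: s stays 0.0000
seg 2 [59.4°–112.9°] uniform, h=28: full span → s += 28 → s = 28.0000
seg 3 [112.9°–217.2°] cycloidal, h=6: full span → s += 6 → s = 34.0000
seg 4 [217.2°–307.3°] simple-harmonic, h=-11: full span → s += -11 → s = 23.0000
seg 5 [307.3°–360°] cycloidal, h=23: θ=347° here. β=39.7, B=52.7. 23·(0.7533 − sin(2π·0.7533)/(2π)) = 20.9861 → s = 43.9861

43.9861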